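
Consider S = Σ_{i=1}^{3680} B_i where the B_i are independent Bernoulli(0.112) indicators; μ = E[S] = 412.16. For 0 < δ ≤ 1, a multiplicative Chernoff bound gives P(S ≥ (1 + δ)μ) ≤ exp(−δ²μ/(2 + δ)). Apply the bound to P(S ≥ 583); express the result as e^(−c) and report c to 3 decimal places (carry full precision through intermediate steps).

29.328

Write 583 = (1 + δ)μ, so δ = 583/412.16 − 1 = 0.4144992…
Then the exponent is δ²μ/(2 + δ) = (583 − μ)² / (μ·(2 + δ)) = 29.328254.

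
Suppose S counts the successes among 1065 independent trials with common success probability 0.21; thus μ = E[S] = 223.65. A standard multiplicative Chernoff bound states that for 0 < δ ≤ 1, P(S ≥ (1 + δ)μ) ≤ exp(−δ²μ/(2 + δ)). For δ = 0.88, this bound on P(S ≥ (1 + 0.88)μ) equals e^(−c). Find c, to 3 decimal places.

60.137

c = δ²μ/(2 + δ) = 0.88²·223.65/(2 + 0.88) = 60.1370.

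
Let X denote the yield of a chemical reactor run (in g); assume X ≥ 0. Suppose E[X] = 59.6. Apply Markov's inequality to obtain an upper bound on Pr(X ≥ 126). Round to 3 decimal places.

0.473

Markov's inequality: for a non-negative random variable, Pr(X ≥ a) ≤ E[X]/a.
Here E[X] = 59.6 and a = 126, so the bound is 59.6/126 = 0.4730.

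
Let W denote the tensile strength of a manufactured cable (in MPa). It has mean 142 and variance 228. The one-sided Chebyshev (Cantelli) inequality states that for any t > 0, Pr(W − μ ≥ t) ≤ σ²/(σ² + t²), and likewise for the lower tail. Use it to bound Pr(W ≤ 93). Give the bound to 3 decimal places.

0.087

Here σ² = 228 and t = 49, so σ² + t² = 2629.
Cantelli's bound: 228/2629 = 0.0867.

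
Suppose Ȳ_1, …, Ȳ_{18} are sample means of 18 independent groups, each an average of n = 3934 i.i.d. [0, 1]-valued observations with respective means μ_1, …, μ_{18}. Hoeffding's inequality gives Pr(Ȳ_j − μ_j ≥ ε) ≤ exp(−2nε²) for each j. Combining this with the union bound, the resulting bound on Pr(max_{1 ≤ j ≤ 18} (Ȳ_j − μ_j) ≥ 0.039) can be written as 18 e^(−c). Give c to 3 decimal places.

11.967

Union bound over the 18 events: Pr(max_{1 ≤ j ≤ 18} (Ȳ_j − μ_j) ≥ 0.039) ≤ 18·exp(−2nε²) = 18 exp(−2·3934·0.039²).
So c = 2·3934·0.039² = 11.9672.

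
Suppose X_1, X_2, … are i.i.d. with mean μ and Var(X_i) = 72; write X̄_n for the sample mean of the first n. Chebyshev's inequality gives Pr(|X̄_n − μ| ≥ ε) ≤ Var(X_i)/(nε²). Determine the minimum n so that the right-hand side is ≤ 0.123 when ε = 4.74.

27

Require 72/(n·4.74²) ≤ 0.123, i.e. n ≥ 72/(0.123·4.74²) = 26.054.
The smallest integer n is 27.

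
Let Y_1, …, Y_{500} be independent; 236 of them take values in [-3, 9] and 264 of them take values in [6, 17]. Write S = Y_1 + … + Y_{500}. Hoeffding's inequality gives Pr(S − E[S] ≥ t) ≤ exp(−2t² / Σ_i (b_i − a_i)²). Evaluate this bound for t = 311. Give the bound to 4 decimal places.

Σ(b_i − a_i)² = 236·12² + 264·11² = 65928.
Exponent = 2·311² / 65928 = 2.93414.
Bound = exp(−2.93414) = 0.05318.

0.0532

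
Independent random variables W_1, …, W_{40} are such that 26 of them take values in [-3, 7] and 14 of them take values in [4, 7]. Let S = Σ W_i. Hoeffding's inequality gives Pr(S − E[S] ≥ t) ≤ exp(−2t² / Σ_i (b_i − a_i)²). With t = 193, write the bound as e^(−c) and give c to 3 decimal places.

27.329

Σ(b_i − a_i)² = 26·10² + 14·3² = 2726.
c = 2t² / 2726 = 2·193² / 2726 = 27.3287.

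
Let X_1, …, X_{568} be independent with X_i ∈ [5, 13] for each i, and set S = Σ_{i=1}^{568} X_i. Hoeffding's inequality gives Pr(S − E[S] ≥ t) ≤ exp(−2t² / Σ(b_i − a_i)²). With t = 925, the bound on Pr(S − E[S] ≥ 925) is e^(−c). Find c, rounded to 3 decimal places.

Σ(b_i − a_i)² = 568·(8)² = 36352.
c = 2t²/36352 = 2·925²/36352 = 47.0744.

47.074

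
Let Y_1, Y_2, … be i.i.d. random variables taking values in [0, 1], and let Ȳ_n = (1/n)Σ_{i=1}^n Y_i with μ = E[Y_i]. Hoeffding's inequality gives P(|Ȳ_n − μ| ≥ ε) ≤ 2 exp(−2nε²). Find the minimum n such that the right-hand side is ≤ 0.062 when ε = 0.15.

Require 2·exp(−2nε²) ≤ 0.062, i.e. 2nε² ≥ ln(2/0.062) = 3.473768.
So n ≥ 3.473768 / (2·0.15²) = 77.195.
The smallest integer n is 78.

78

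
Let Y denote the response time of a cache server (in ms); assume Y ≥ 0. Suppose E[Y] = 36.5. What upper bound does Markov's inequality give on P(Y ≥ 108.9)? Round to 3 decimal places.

0.335

Markov's inequality: for a non-negative random variable, P(Y ≥ a) ≤ E[Y]/a.
Here E[Y] = 36.5 and a = 108.9, so the bound is 36.5/108.9 = 0.3352.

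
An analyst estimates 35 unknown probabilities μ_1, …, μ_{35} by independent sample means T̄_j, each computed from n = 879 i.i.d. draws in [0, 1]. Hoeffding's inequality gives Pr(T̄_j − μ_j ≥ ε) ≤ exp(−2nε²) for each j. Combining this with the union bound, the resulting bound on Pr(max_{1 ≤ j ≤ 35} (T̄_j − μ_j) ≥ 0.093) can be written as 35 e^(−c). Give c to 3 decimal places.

Union bound over the 35 events: Pr(max_{1 ≤ j ≤ 35} (T̄_j − μ_j) ≥ 0.093) ≤ 35·exp(−2nε²) = 35 exp(−2·879·0.093²).
So c = 2·879·0.093² = 15.2049.

15.205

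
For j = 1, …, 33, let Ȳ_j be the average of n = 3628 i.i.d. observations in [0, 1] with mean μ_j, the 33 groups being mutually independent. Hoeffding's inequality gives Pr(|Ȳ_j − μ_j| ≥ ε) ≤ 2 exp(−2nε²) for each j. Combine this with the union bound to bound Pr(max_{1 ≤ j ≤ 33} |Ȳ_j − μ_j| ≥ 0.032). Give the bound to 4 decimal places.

0.0391

Per-experiment Hoeffding bound: 2·exp(−2·3628·0.032²) = 2·exp(−7.43014) = 0.0011862.
Union bound over 33 events: 33·0.0011862 = 0.03914.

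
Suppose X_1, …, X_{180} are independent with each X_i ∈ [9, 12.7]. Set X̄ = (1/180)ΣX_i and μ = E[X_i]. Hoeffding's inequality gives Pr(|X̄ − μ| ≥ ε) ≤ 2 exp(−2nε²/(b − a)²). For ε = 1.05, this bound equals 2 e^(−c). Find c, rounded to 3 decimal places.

c = 2nε²/(b − a)² = 2·180·1.05² / 3.7² = 28.9920.

28.992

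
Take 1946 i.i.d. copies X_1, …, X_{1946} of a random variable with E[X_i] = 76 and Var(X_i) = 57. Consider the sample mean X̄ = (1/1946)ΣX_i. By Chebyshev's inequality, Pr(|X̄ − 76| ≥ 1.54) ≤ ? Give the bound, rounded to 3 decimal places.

0.012

Var(X̄) = Var(X_i)/n = 57/1946 = 0.029291.
Chebyshev: Pr(|X̄ − 76| ≥ 1.54) ≤ Var(X̄)/(1.54)² = 57/(1946·1.54²) = 0.0124.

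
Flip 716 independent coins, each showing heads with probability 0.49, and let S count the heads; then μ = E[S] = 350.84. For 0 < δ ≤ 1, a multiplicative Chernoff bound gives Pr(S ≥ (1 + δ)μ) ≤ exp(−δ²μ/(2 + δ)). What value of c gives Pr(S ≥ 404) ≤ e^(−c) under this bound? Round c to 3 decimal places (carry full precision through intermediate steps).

3.744

Write 404 = (1 + δ)μ, so δ = 404/350.84 − 1 = 0.1515221…
Then the exponent is δ²μ/(2 + δ) = (404 − μ)² / (μ·(2 + δ)) = 3.743821.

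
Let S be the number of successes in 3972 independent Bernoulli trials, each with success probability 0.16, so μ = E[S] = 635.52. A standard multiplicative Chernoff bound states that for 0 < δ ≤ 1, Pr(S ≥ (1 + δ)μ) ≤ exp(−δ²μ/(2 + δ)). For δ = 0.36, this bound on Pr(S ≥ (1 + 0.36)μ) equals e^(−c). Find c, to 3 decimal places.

34.900

c = δ²μ/(2 + δ) = 0.36²·635.52/(2 + 0.36) = 34.8997.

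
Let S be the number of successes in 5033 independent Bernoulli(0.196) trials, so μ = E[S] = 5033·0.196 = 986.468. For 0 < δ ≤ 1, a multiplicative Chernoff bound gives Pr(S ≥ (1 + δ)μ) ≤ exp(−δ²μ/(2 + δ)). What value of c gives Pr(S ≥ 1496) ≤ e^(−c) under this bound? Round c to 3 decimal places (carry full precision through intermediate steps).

104.583

Write 1496 = (1 + δ)μ, so δ = 1496/986.468 − 1 = 0.5165216…
Then the exponent is δ²μ/(2 + δ) = (1496 − μ)² / (μ·(2 + δ)) = 104.582560.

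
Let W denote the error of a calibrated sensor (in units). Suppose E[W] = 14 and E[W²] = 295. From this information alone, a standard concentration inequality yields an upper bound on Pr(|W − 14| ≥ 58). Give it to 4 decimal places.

The first two moments determine the variance, so Chebyshev's inequality is the sharpest standard bound available.
Var(W) = E[W²] − (E[W])² = 295 − 196 = 99.
Chebyshev's inequality: Pr(|W − μ| ≥ t) ≤ Var(W)/t² = 99/3364 = 0.0294.

0.0294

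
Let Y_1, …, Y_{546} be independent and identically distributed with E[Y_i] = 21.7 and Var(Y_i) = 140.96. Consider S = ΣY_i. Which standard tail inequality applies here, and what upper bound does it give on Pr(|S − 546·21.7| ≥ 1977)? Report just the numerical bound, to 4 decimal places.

0.0197

With mean and variance of each term known, Chebyshev's inequality bounds the deviation of the sum (or sample mean).
Var(S) = n·Var(Y_i) = 546·140.96 = 76964.16.
Chebyshev: Pr(|S − 546·21.7| ≥ 1977) ≤ Var(S)/1977² = 76964.16/3908529 = 0.0197.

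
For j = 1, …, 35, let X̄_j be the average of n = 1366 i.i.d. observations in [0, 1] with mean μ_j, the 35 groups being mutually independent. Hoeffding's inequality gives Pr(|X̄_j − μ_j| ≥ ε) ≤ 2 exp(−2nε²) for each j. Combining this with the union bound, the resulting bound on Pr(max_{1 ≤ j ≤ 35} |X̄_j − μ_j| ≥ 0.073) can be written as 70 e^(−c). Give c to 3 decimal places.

Union bound over the 35 events: Pr(max_{1 ≤ j ≤ 35} |X̄_j − μ_j| ≥ 0.073) ≤ 35·2·exp(−2nε²) = 70 exp(−2·1366·0.073²).
So c = 2·1366·0.073² = 14.5588.

14.559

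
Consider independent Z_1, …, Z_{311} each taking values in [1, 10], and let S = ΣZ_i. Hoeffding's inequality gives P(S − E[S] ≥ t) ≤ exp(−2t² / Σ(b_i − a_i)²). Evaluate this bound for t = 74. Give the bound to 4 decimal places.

0.6474

Σ(b_i − a_i)² = 311·(9)² = 25191.
Exponent = 2·74²/25191 = 0.4348.
Bound = exp(−0.4348) = 0.64742.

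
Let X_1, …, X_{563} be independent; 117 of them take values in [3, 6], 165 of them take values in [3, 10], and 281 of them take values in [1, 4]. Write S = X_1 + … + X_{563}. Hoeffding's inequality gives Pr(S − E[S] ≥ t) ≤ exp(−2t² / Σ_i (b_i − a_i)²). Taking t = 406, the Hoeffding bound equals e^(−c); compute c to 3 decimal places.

Σ(b_i − a_i)² = 117·3² + 165·7² + 281·3² = 11667.
c = 2t² / 11667 = 2·406² / 11667 = 28.2568.

28.257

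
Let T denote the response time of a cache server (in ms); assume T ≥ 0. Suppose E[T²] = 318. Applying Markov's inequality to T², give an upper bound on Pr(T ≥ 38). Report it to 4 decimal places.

0.2202

Since T ≥ 0, the event {T ≥ 38} is the same as {T² ≥ 1444}.
Markov's inequality applied to T² gives Pr(T² ≥ 1444) ≤ E[T²]/1444 = 318/1444 = 0.2202.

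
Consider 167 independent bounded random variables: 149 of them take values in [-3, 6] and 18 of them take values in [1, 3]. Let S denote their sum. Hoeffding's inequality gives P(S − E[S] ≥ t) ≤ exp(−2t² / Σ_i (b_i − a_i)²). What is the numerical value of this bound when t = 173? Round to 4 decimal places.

0.0072

Σ(b_i − a_i)² = 149·9² + 18·2² = 12141.
Exponent = 2·173² / 12141 = 4.93024.
Bound = exp(−4.93024) = 0.00722.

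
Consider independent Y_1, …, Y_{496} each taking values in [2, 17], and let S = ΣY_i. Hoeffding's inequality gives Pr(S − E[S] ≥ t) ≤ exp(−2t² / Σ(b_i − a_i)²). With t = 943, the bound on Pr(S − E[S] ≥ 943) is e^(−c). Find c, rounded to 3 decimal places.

15.936

Σ(b_i − a_i)² = 496·(15)² = 111600.
c = 2t²/111600 = 2·943²/111600 = 15.9364.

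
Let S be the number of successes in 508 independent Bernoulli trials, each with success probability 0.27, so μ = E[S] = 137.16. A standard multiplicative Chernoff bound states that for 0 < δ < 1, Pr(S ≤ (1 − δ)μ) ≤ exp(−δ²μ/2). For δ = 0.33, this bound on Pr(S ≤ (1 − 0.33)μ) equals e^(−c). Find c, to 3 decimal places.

c = δ²μ/2 = 0.33²·137.16/2 = 7.4684.

7.468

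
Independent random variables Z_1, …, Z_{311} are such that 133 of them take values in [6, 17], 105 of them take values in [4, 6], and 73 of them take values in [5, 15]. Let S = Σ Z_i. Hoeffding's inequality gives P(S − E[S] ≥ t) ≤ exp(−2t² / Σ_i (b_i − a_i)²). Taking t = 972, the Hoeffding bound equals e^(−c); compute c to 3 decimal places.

Σ(b_i − a_i)² = 133·11² + 105·2² + 73·10² = 23813.
c = 2t² / 23813 = 2·972² / 23813 = 79.3503.

79.350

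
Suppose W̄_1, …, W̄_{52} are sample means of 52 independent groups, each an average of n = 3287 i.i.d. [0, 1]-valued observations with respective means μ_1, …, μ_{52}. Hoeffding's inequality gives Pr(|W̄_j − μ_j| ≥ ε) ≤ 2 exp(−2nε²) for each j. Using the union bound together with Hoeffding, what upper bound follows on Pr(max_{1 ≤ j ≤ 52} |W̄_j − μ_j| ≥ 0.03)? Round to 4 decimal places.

0.2802

Per-experiment Hoeffding bound: 2·exp(−2·3287·0.03²) = 2·exp(−5.91660) = 0.0053887.
Union bound over 52 events: 52·0.0053887 = 0.28021.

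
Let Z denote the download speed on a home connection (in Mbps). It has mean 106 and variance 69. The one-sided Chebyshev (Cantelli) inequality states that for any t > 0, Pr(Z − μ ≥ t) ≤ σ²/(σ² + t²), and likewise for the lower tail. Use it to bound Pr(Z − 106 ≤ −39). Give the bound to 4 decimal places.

Here σ² = 69 and t = 39, so σ² + t² = 1590.
Cantelli's bound: 69/1590 = 0.0434.

0.0434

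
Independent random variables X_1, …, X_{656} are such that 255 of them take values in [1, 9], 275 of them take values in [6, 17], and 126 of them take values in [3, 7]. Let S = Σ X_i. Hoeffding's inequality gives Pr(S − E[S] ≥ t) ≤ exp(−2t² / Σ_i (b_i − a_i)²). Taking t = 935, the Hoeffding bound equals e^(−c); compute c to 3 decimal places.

Σ(b_i − a_i)² = 255·8² + 275·11² + 126·4² = 51611.
c = 2t² / 51611 = 2·935² / 51611 = 33.8775.

33.877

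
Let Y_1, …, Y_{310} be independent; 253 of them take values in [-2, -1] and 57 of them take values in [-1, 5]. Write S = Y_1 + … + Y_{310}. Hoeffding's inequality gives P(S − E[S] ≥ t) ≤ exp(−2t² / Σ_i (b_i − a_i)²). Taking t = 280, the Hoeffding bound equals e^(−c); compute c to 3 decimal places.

68.026

Σ(b_i − a_i)² = 253·1² + 57·6² = 2305.
c = 2t² / 2305 = 2·280² / 2305 = 68.0260.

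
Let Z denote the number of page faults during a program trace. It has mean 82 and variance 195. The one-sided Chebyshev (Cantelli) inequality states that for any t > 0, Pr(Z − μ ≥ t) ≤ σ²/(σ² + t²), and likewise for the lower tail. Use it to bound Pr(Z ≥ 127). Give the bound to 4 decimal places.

Here σ² = 195 and t = 45, so σ² + t² = 2220.
Cantelli's bound: 195/2220 = 0.0878.

0.0878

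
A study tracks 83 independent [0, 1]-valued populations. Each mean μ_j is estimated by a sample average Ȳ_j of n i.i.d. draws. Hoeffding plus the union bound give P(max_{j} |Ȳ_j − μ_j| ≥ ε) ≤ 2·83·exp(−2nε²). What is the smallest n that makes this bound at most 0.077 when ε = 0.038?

2658

Need 2·83·exp(−2nε²) ≤ 0.077, i.e. exp(−2nε²) ≤ 0.077/166.
So 2nε² ≥ ln(166/0.077) = 7.675938.
Hence n ≥ 7.675938/(2·0.038²) = 2657.873.
The smallest integer n is 2658.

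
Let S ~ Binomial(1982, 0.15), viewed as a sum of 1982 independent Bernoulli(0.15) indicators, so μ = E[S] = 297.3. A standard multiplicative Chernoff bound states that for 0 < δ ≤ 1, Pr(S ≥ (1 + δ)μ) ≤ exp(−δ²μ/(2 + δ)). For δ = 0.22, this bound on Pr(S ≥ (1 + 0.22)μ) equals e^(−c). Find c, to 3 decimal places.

6.482

c = δ²μ/(2 + δ) = 0.22²·297.3/(2 + 0.22) = 6.4817.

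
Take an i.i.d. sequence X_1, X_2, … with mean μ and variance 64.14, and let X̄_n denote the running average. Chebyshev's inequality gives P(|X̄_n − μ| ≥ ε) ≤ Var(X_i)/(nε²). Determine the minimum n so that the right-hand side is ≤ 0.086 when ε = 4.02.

47

Require 64.14/(n·4.02²) ≤ 0.086, i.e. n ≥ 64.14/(0.086·4.02²) = 46.151.
The smallest integer n is 47.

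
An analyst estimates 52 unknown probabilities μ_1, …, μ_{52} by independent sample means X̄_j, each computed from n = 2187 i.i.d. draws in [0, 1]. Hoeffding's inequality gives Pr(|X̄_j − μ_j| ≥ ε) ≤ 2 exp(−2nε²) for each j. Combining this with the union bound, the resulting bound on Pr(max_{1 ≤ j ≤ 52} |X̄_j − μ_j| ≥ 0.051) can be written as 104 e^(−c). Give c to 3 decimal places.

11.377

Union bound over the 52 events: Pr(max_{1 ≤ j ≤ 52} |X̄_j − μ_j| ≥ 0.051) ≤ 52·2·exp(−2nε²) = 104 exp(−2·2187·0.051²).
So c = 2·2187·0.051² = 11.3768.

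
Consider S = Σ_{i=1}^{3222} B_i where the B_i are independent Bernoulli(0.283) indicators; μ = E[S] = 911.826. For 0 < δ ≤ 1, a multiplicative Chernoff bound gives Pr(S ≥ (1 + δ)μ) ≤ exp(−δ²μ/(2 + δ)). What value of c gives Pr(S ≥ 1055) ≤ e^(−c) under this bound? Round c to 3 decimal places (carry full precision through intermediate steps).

10.422

Write 1055 = (1 + δ)μ, so δ = 1055/911.826 − 1 = 0.157019…
Then the exponent is δ²μ/(2 + δ) = (1055 − μ)² / (μ·(2 + δ)) = 10.422271.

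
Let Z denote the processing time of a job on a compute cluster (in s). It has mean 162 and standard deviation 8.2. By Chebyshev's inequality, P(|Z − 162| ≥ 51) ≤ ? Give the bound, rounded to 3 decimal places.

0.026

Chebyshev: P(|Z − μ| ≥ t) ≤ Var(Z)/t².
Var(Z) = σ² = 8.2² = 67.24.
Bound = 67.24 / 2601 = 0.0259.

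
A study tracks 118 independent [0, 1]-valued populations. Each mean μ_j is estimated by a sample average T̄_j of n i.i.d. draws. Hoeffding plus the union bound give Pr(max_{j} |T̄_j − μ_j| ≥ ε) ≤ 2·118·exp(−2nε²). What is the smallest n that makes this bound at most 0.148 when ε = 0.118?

265

Need 2·118·exp(−2nε²) ≤ 0.148, i.e. exp(−2nε²) ≤ 0.148/236.
So 2nε² ≥ ln(236/0.148) = 7.374375.
Hence n ≥ 7.374375/(2·0.118²) = 264.808.
The smallest integer n is 265.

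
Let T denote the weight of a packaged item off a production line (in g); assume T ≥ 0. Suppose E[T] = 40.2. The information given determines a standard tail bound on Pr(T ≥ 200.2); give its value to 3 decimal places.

0.201

Only the mean of a non-negative variable is known, so Markov's inequality is the applicable tail bound.
Markov's inequality: for a non-negative random variable, Pr(T ≥ a) ≤ E[T]/a.
Here E[T] = 40.2 and a = 200.2, so the bound is 40.2/200.2 = 0.2008.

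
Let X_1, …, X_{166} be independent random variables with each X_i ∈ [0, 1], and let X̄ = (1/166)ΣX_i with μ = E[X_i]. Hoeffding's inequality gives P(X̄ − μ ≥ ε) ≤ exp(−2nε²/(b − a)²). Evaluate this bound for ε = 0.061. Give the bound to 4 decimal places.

0.2907

Exponent: 2nε²/(b − a)² = 2·166·0.061² / 1² = 1.23537.
Bound = exp(−1.23537) = 0.29073.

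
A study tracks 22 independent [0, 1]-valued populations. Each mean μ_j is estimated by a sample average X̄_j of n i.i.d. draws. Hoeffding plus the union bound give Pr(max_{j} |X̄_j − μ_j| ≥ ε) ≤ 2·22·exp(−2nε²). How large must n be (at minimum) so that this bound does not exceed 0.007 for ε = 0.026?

Need 2·22·exp(−2nε²) ≤ 0.007, i.e. exp(−2nε²) ≤ 0.007/44.
So 2nε² ≥ ln(44/0.007) = 8.746035.
Hence n ≥ 8.746035/(2·0.026²) = 6468.961.
The smallest integer n is 6469.

6469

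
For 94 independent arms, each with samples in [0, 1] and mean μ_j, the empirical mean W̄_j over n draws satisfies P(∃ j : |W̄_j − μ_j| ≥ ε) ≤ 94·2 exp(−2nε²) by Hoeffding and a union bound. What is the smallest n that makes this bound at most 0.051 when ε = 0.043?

2221

Need 2·94·exp(−2nε²) ≤ 0.051, i.e. exp(−2nε²) ≤ 0.051/188.
So 2nε² ≥ ln(188/0.051) = 8.212372.
Hence n ≥ 8.212372/(2·0.043²) = 2220.760.
The smallest integer n is 2221.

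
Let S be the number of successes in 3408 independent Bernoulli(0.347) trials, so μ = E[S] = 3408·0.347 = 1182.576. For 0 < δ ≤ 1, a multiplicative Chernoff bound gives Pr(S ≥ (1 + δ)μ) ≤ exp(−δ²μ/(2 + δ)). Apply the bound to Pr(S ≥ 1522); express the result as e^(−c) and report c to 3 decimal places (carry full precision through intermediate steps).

Write 1522 = (1 + δ)μ, so δ = 1522/1182.576 − 1 = 0.2870209…
Then the exponent is δ²μ/(2 + δ) = (1522 − μ)² / (μ·(2 + δ)) = 42.597676.

42.598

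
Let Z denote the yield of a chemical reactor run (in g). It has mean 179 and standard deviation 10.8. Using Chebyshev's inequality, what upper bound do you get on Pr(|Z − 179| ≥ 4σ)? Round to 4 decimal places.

0.0625

Chebyshev: Pr(|Z − μ| ≥ t) ≤ Var(Z)/t².
Var(Z) = σ² = 10.8² = 116.64.
t = 4·10.8 = 43.2.
Bound = 116.64 / 1866.24 = 0.0625.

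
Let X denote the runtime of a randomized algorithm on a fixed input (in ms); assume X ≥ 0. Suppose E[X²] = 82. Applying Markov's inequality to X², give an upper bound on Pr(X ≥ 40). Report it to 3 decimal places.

0.051

Since X ≥ 0, the event {X ≥ 40} is the same as {X² ≥ 1600}.
Markov's inequality applied to X² gives Pr(X² ≥ 1600) ≤ E[X²]/1600 = 82/1600 = 0.0512.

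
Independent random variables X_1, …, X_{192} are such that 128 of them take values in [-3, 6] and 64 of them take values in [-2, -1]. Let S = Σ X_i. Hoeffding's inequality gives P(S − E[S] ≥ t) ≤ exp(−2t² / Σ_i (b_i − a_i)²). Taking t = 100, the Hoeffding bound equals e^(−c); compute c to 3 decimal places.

1.917

Σ(b_i − a_i)² = 128·9² + 64·1² = 10432.
c = 2t² / 10432 = 2·100² / 10432 = 1.9172.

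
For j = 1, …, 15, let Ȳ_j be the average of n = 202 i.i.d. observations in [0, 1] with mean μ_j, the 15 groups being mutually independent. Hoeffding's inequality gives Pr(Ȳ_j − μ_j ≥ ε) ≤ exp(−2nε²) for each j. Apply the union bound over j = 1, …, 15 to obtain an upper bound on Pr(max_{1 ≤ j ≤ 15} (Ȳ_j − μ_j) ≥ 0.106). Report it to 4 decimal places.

Per-experiment Hoeffding bound: exp(−2·202·0.106²) = exp(−4.53934) = 0.01068.
Union bound over 15 events: 15·0.01068 = 0.16021.

0.1602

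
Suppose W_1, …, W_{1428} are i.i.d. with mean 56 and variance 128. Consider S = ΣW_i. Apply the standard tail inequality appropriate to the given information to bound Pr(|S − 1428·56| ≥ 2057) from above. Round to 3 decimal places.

With mean and variance of each term known, Chebyshev's inequality bounds the deviation of the sum (or sample mean).
Var(S) = n·Var(W_i) = 1428·128 = 182784.
Chebyshev: Pr(|S − 1428·56| ≥ 2057) ≤ Var(S)/2057² = 182784/4231249 = 0.0432.

0.043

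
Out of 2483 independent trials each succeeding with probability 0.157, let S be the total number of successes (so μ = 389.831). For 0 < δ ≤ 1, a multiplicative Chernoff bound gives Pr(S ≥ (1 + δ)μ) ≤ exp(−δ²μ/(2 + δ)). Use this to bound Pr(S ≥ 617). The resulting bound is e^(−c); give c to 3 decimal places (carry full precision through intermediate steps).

Write 617 = (1 + δ)μ, so δ = 617/389.831 − 1 = 0.5827371…
Then the exponent is δ²μ/(2 + δ) = (617 − μ)² / (μ·(2 + δ)) = 51.255627.

51.256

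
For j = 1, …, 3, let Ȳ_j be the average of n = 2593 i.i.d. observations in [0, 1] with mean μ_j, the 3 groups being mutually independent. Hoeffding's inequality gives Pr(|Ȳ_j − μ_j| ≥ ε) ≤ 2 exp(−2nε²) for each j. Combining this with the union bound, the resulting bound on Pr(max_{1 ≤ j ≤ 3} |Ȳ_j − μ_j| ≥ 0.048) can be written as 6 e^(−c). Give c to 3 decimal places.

11.949

Union bound over the 3 events: Pr(max_{1 ≤ j ≤ 3} |Ȳ_j − μ_j| ≥ 0.048) ≤ 3·2·exp(−2nε²) = 6 exp(−2·2593·0.048²).
So c = 2·2593·0.048² = 11.9485.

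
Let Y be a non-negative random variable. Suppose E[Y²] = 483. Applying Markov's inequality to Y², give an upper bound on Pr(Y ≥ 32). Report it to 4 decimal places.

Since Y ≥ 0, the event {Y ≥ 32} is the same as {Y² ≥ 1024}.
Markov's inequality applied to Y² gives Pr(Y² ≥ 1024) ≤ E[Y²]/1024 = 483/1024 = 0.4717.

0.4717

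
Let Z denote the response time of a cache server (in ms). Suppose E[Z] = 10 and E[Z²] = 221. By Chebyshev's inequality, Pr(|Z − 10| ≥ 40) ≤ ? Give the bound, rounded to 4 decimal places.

Var(Z) = E[Z²] − (E[Z])² = 221 − 100 = 121.
Chebyshev's inequality: Pr(|Z − μ| ≥ t) ≤ Var(Z)/t² = 121/1600 = 0.0756.

0.0756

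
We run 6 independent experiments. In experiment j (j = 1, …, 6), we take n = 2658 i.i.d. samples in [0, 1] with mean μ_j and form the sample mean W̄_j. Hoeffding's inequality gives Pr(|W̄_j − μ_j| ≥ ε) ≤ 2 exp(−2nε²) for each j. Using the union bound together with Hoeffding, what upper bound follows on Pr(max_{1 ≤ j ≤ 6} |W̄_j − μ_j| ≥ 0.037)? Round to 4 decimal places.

0.0083

Per-experiment Hoeffding bound: 2·exp(−2·2658·0.037²) = 2·exp(−7.27760) = 0.0013817.
Union bound over 6 events: 6·0.0013817 = 0.00829.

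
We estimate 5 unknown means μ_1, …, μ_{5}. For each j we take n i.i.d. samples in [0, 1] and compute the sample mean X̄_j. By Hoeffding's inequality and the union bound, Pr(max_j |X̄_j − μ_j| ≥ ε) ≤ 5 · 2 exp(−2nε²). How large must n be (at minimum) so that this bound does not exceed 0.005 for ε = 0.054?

1304

Need 2·5·exp(−2nε²) ≤ 0.005, i.e. exp(−2nε²) ≤ 0.005/10.
So 2nε² ≥ ln(10/0.005) = 7.600902.
Hence n ≥ 7.600902/(2·0.054²) = 1303.310.
The smallest integer n is 1304.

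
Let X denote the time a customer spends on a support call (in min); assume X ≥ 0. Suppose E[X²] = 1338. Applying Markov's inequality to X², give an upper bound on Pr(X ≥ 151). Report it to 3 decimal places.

Since X ≥ 0, the event {X ≥ 151} is the same as {X² ≥ 22801}.
Markov's inequality applied to X² gives Pr(X² ≥ 22801) ≤ E[X²]/22801 = 1338/22801 = 0.0587.

0.059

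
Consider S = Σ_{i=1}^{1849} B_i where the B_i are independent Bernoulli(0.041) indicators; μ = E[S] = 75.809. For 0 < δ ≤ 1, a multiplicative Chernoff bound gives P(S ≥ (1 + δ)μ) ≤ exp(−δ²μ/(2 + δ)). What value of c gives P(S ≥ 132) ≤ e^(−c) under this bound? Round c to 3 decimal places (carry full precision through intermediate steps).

Write 132 = (1 + δ)μ, so δ = 132/75.809 − 1 = 0.7412181…
Then the exponent is δ²μ/(2 + δ) = (132 − μ)² / (μ·(2 + δ)) = 15.193897.

15.194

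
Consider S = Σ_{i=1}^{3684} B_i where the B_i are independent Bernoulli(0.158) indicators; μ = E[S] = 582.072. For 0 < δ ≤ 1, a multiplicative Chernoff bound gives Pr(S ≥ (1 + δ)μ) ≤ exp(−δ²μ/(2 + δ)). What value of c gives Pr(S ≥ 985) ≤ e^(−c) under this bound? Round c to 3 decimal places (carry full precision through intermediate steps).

Write 985 = (1 + δ)μ, so δ = 985/582.072 − 1 = 0.6922305…
Then the exponent is δ²μ/(2 + δ) = (985 − μ)² / (μ·(2 + δ)) = 103.601477.

103.601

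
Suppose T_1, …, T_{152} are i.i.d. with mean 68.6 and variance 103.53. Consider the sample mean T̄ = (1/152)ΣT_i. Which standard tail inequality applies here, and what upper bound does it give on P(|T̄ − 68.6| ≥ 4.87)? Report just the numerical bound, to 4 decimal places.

0.0287

With mean and variance of each term known, Chebyshev's inequality bounds the deviation of the sum (or sample mean).
Var(T̄) = Var(T_i)/n = 103.53/152 = 0.68112.
Chebyshev: P(|T̄ − 68.6| ≥ 4.87) ≤ Var(T̄)/(4.87)² = 103.53/(152·4.87²) = 0.0287.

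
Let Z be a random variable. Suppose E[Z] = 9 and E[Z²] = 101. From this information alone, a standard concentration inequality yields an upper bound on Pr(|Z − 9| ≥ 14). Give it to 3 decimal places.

0.102

The first two moments determine the variance, so Chebyshev's inequality is the sharpest standard bound available.
Var(Z) = E[Z²] − (E[Z])² = 101 − 81 = 20.
Chebyshev's inequality: Pr(|Z − μ| ≥ t) ≤ Var(Z)/t² = 20/196 = 0.1020.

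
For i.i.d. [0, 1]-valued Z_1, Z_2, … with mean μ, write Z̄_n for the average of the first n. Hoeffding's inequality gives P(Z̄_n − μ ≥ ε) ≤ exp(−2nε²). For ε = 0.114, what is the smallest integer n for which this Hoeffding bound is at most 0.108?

Require exp(−2nε²) ≤ 0.108, i.e. 2nε² ≥ ln(1/0.108) = 2.225624.
So n ≥ 2.225624 / (2·0.114²) = 85.627.
The smallest integer n is 86.

86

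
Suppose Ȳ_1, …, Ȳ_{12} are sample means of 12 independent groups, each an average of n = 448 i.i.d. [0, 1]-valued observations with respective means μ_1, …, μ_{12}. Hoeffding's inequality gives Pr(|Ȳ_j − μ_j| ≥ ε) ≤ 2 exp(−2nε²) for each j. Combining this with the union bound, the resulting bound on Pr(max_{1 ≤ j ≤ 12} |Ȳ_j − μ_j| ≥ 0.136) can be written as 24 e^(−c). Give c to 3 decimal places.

16.572

Union bound over the 12 events: Pr(max_{1 ≤ j ≤ 12} |Ȳ_j − μ_j| ≥ 0.136) ≤ 12·2·exp(−2nε²) = 24 exp(−2·448·0.136²).
So c = 2·448·0.136² = 16.5724.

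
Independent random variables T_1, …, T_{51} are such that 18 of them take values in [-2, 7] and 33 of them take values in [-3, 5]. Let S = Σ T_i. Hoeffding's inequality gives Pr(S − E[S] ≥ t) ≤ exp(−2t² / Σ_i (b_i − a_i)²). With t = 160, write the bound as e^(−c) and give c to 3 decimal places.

14.342

Σ(b_i − a_i)² = 18·9² + 33·8² = 3570.
c = 2t² / 3570 = 2·160² / 3570 = 14.3417.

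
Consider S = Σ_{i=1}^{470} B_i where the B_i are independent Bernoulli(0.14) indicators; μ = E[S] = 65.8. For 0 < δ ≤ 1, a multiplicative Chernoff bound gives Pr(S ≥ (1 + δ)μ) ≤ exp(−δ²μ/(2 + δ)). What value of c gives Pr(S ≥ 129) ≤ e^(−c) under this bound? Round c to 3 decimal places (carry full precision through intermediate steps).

Write 129 = (1 + δ)μ, so δ = 129/65.8 − 1 = 0.9604863…
Then the exponent is δ²μ/(2 + δ) = (129 − μ)² / (μ·(2 + δ)) = 20.504312.

20.504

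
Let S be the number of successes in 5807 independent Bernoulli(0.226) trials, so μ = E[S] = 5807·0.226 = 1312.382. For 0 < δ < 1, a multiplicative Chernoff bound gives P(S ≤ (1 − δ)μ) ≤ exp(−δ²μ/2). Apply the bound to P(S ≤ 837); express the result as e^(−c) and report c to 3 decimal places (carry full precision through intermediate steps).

86.098

Write 837 = (1 − δ)μ, so δ = 1 − 837/1312.382 = 0.3622284…
Then the exponent is δ²μ/2 = (μ − 837)²/(2μ) = 86.098425.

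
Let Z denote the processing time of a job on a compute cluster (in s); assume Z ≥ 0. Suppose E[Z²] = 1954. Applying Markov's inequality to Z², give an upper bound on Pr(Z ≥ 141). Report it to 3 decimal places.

Since Z ≥ 0, the event {Z ≥ 141} is the same as {Z² ≥ 19881}.
Markov's inequality applied to Z² gives Pr(Z² ≥ 19881) ≤ E[Z²]/19881 = 1954/19881 = 0.0983.

0.098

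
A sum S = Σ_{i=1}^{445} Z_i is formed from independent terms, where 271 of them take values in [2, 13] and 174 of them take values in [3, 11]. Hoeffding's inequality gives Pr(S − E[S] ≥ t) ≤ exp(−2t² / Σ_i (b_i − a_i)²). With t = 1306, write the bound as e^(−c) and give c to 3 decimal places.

Σ(b_i − a_i)² = 271·11² + 174·8² = 43927.
c = 2t² / 43927 = 2·1306² / 43927 = 77.6578.

77.658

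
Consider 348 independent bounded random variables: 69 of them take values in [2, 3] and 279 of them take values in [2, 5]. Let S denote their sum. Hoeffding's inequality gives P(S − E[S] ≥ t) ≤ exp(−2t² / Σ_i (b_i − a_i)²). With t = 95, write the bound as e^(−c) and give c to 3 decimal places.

Σ(b_i − a_i)² = 69·1² + 279·3² = 2580.
c = 2t² / 2580 = 2·95² / 2580 = 6.9961.

6.996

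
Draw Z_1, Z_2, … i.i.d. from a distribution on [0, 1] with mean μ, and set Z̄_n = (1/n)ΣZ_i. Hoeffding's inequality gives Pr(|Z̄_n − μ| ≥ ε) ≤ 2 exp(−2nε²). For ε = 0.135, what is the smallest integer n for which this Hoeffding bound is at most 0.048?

Require 2·exp(−2nε²) ≤ 0.048, i.e. 2nε² ≥ ln(2/0.048) = 3.729701.
So n ≥ 3.729701 / (2·0.135²) = 102.324.
The smallest integer n is 103.

103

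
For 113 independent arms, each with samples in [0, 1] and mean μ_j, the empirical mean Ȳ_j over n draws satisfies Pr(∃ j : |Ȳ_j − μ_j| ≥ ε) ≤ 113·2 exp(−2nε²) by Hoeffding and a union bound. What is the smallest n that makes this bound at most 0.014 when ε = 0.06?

1346

Need 2·113·exp(−2nε²) ≤ 0.014, i.e. exp(−2nε²) ≤ 0.014/226.
So 2nε² ≥ ln(226/0.014) = 9.689233.
Hence n ≥ 9.689233/(2·0.06²) = 1345.727.
The smallest integer n is 1346.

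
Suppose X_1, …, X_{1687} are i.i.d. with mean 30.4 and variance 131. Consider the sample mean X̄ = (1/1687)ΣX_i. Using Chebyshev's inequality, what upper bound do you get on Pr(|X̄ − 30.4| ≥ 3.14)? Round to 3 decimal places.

0.008

Var(X̄) = Var(X_i)/n = 131/1687 = 0.077653.
Chebyshev: Pr(|X̄ − 30.4| ≥ 3.14) ≤ Var(X̄)/(3.14)² = 131/(1687·3.14²) = 0.0079.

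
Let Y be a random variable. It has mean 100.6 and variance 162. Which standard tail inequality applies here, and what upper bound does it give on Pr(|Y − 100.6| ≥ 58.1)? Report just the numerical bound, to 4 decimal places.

0.0480

Mean and variance are known, so Chebyshev's inequality applies.
Chebyshev: Pr(|Y − μ| ≥ t) ≤ Var(Y)/t².
Bound = 162 / 3375.61 = 0.0480.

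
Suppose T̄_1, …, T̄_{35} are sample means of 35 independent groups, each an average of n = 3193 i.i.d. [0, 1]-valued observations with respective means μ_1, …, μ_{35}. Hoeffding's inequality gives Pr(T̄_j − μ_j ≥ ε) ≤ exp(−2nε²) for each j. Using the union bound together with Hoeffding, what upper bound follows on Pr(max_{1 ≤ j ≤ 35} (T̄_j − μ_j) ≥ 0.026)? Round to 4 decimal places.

0.4669

Per-experiment Hoeffding bound: exp(−2·3193·0.026²) = exp(−4.31694) = 0.013341.
Union bound over 35 events: 35·0.013341 = 0.46692.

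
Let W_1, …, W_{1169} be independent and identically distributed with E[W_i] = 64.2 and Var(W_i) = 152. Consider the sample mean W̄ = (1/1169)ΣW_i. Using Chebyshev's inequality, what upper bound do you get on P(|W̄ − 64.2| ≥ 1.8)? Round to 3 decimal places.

0.040

Var(W̄) = Var(W_i)/n = 152/1169 = 0.13003.
Chebyshev: P(|W̄ − 64.2| ≥ 1.8) ≤ Var(W̄)/(1.8)² = 152/(1169·1.8²) = 0.0401.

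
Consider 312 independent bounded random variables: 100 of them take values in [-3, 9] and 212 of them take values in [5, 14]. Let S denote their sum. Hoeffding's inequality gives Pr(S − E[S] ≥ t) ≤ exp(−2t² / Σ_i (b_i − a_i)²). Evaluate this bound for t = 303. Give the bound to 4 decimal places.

0.0030

Σ(b_i − a_i)² = 100·12² + 212·9² = 31572.
Exponent = 2·303² / 31572 = 5.81585.
Bound = exp(−5.81585) = 0.00298.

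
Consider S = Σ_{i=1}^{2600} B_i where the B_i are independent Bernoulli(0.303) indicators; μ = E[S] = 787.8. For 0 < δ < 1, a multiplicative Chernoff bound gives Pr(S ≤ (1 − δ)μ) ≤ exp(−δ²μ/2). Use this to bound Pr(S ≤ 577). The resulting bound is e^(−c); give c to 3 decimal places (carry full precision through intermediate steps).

28.203

Write 577 = (1 − δ)μ, so δ = 1 − 577/787.8 = 0.2675806…
Then the exponent is δ²μ/2 = (μ − 577)²/(2μ) = 28.202996.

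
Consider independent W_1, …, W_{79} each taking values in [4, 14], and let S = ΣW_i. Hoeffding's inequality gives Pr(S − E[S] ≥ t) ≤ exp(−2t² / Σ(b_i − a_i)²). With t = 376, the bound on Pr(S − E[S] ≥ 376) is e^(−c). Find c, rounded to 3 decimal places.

35.791

Σ(b_i − a_i)² = 79·(10)² = 7900.
c = 2t²/7900 = 2·376²/7900 = 35.7914.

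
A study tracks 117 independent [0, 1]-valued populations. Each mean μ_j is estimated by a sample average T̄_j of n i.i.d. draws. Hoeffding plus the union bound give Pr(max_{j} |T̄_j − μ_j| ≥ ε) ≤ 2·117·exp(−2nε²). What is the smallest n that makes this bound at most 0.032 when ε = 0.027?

6103

Need 2·117·exp(−2nε²) ≤ 0.032, i.e. exp(−2nε²) ≤ 0.032/234.
So 2nε² ≥ ln(234/0.032) = 8.897340.
Hence n ≥ 8.897340/(2·0.027²) = 6102.428.
The smallest integer n is 6103.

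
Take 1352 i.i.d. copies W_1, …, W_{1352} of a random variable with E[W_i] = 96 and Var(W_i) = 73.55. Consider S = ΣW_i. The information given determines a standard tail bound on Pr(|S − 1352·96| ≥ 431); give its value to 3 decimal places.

With mean and variance of each term known, Chebyshev's inequality bounds the deviation of the sum (or sample mean).
Var(S) = n·Var(W_i) = 1352·73.55 = 99439.6.
Chebyshev: Pr(|S − 1352·96| ≥ 431) ≤ Var(S)/431² = 99439.6/185761 = 0.5353.

0.535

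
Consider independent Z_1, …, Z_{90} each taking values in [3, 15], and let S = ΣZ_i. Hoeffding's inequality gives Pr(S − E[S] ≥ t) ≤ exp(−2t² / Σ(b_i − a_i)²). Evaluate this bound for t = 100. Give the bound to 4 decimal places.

0.2137

Σ(b_i − a_i)² = 90·(12)² = 12960.
Exponent = 2·100²/12960 = 1.5432.
Bound = exp(−1.5432) = 0.21369.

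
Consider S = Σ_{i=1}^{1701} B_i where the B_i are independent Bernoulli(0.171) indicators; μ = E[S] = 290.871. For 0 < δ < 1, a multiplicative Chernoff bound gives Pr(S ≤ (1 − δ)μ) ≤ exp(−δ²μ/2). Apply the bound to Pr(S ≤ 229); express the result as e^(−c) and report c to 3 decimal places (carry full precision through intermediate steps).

Write 229 = (1 − δ)μ, so δ = 1 − 229/290.871 = 0.2127094…
Then the exponent is δ²μ/2 = (μ − 229)²/(2μ) = 6.580272.

6.580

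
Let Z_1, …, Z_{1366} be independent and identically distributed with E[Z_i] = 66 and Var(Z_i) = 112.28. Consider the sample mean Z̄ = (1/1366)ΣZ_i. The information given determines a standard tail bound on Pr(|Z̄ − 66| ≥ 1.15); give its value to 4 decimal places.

0.0622

With mean and variance of each term known, Chebyshev's inequality bounds the deviation of the sum (or sample mean).
Var(Z̄) = Var(Z_i)/n = 112.28/1366 = 0.082196.
Chebyshev: Pr(|Z̄ − 66| ≥ 1.15) ≤ Var(Z̄)/(1.15)² = 112.28/(1366·1.15²) = 0.0622.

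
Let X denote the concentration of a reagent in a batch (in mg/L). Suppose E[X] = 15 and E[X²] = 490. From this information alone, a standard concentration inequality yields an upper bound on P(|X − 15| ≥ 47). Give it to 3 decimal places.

0.120

The first two moments determine the variance, so Chebyshev's inequality is the sharpest standard bound available.
Var(X) = E[X²] − (E[X])² = 490 − 225 = 265.
Chebyshev's inequality: P(|X − μ| ≥ t) ≤ Var(X)/t² = 265/2209 = 0.1200.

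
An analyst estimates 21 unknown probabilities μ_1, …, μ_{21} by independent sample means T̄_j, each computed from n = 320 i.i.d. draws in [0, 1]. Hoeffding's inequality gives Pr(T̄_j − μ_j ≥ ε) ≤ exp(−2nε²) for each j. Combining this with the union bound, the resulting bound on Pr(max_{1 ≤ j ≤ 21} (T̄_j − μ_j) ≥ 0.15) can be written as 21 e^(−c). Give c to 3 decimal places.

14.400

Union bound over the 21 events: Pr(max_{1 ≤ j ≤ 21} (T̄_j − μ_j) ≥ 0.15) ≤ 21·exp(−2nε²) = 21 exp(−2·320·0.15²).
So c = 2·320·0.15² = 14.4000.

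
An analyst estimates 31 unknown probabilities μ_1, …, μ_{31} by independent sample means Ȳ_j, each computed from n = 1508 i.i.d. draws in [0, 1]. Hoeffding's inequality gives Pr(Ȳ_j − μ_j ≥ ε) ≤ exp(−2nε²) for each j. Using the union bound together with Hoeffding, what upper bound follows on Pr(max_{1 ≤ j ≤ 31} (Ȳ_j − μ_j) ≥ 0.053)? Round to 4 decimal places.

0.0065

Per-experiment Hoeffding bound: exp(−2·1508·0.053²) = exp(−8.47194) = 0.00020926.
Union bound over 31 events: 31·0.00020926 = 0.00649.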